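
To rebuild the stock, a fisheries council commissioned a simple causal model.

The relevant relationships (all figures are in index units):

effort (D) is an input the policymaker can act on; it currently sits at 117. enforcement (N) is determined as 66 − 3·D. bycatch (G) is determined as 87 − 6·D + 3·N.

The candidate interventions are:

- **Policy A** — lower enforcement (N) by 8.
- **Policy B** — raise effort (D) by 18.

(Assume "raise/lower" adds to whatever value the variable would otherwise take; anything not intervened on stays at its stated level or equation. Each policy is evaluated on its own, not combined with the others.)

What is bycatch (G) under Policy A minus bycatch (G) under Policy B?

Policy A (N − 8):
  D = 117
  N = 66 − 3·117 (−8 from intervention) = -293
  G = 87 − 6·117 + 3·(-293) = -1494
Policy B (D + 18):
  D = 117 + 18 = 135
  N = 66 − 3·135 = -339
  G = 87 − 6·135 + 3·(-339) = -1740
G: -1494 − (-1740) = 246

246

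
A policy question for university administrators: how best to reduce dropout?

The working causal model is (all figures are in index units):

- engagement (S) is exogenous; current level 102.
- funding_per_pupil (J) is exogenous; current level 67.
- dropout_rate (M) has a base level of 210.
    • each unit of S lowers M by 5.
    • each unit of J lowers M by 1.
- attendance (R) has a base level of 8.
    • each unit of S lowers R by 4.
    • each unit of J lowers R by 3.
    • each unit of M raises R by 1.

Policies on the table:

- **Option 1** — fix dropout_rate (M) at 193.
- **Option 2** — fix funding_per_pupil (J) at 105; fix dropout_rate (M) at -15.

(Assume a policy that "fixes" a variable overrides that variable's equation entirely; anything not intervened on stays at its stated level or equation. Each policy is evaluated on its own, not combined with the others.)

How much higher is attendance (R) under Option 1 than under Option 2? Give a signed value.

322

Option 1 (M := 193):
  S = 102
  J = 67
  M = 193
  R = 8 − 4·102 − 3·67 + 193 = -408
Option 2 (J := 105, M := -15):
  S = 102
  J = 105
  M = -15
  R = 8 − 4·102 − 3·105 + (-15) = -730
R: -408 − (-730) = 322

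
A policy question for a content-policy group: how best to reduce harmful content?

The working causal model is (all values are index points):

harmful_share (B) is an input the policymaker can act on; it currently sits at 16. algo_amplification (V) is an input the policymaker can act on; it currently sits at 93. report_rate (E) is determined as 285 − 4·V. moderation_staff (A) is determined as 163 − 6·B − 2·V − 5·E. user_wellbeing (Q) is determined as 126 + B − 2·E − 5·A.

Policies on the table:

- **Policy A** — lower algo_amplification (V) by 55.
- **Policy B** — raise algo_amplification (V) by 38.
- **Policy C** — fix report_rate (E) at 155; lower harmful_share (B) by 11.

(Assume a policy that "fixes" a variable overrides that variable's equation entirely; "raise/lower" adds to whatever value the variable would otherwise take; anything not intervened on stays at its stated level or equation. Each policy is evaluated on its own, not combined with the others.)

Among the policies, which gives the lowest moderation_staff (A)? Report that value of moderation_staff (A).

-828

Policy A (V − 55):
  B = 16
  V = 93 − 55 = 38
  E = 285 − 4·38 = 133
  A = 163 − 6·16 − 2·38 − 5·133 = -674
Policy B (V + 38):
  B = 16
  V = 93 + 38 = 131
  E = 285 − 4·131 = -239
  A = 163 − 6·16 − 2·131 − 5·(-239) = 1000
Policy C (E := 155, B − 11):
  B = 16 − 11 = 5
  V = 93
  E = 155
  A = 163 − 6·5 − 2·93 − 5·155 = -828
Comparing — Policy A: A=-674, Policy B: A=1000, Policy C: A=-828. Lowest is -828 (Policy C).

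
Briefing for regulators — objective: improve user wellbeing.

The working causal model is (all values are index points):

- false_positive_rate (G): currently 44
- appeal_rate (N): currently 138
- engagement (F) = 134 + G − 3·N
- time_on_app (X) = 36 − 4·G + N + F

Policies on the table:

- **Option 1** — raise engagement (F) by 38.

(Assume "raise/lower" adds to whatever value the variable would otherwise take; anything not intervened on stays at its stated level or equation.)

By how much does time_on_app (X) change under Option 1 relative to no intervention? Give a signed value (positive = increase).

38

Baseline:
  G = 44
  N = 138
  F = 134 + 44 − 3·138 = -236
  X = 36 − 4·44 + 138 + (-236) = -238
Option 1 (F + 38):
  G = 44
  N = 138
  F = 134 + 44 − 3·138 (+38 from intervention) = -198
  X = 36 − 4·44 + 138 + (-198) = -200
Change in X: -200 − (-238) = 38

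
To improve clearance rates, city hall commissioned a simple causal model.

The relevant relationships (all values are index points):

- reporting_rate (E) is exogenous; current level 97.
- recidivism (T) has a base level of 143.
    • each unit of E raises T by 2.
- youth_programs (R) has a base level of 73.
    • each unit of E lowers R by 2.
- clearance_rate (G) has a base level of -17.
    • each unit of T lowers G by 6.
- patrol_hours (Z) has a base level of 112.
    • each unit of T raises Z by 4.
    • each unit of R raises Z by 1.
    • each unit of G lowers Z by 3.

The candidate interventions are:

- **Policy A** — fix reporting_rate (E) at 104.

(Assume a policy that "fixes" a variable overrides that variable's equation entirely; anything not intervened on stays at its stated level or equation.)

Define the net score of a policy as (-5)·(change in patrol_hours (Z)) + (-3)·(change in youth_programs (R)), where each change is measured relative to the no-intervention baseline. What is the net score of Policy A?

-1428

Baseline:
  E = 97
  T = 143 + 2·97 = 337
  R = 73 − 2·97 = -121
  G = -17 − 6·337 = -2039
  Z = 112 + 4·337 + (-121) − 3·(-2039) = 7456
Policy A (E := 104):
  E = 104
  T = 143 + 2·104 = 351
  R = 73 − 2·104 = -135
  G = -17 − 6·351 = -2123
  Z = 112 + 4·351 + (-135) − 3·(-2123) = 7750
ΔZ = 7750 − 7456 = 294; ΔR = -135 − (-121) = -14
Score = (-5)·294 + (-3)·(-14) = -1428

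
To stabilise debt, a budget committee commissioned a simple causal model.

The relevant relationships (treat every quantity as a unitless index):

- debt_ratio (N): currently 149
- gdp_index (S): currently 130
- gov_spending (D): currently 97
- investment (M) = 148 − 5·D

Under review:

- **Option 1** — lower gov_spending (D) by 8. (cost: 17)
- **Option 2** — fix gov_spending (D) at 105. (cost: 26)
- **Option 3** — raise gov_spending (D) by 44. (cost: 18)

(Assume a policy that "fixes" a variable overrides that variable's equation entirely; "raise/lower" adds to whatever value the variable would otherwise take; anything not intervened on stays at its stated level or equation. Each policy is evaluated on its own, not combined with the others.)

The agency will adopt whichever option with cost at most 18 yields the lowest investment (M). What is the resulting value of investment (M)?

-557

Option 1 (D − 8):
  D = 97 − 8 = 89
  M = 148 − 5·89 = -297
Option 3 (D + 44):
  D = 97 + 44 = 141
  M = 148 − 5·141 = -557
Comparing — Option 1: M=-297, Option 3: M=-557. Lowest is -557 (Option 3).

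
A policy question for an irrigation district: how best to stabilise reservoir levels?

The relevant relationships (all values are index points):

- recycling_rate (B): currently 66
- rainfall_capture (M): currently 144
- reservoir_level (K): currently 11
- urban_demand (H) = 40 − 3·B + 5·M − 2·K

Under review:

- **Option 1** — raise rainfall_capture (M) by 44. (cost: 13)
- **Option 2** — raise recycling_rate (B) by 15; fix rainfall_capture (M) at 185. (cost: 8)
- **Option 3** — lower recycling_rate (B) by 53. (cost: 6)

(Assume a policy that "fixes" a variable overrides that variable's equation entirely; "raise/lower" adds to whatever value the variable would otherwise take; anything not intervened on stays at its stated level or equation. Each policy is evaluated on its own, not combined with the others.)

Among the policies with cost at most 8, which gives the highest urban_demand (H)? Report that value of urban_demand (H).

Option 2 (B + 15, M := 185):
  B = 66 + 15 = 81
  M = 185
  K = 11
  H = 40 − 3·81 + 5·185 − 2·11 = 700
Option 3 (B − 53):
  B = 66 − 53 = 13
  M = 144
  K = 11
  H = 40 − 3·13 + 5·144 − 2·11 = 699
Comparing — Option 2: H=700, Option 3: H=699. Highest is 700 (Option 2).

700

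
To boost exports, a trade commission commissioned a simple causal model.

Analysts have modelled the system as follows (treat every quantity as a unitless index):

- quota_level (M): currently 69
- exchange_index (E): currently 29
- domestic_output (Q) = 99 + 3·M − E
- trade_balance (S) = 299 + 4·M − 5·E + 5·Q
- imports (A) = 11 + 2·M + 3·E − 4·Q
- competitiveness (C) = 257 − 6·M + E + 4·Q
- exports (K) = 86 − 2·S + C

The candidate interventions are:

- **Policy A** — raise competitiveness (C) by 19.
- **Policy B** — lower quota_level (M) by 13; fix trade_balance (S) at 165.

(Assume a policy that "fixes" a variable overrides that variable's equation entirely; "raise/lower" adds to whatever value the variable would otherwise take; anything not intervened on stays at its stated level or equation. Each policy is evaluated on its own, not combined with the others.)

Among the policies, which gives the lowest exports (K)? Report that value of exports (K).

-2545

Policy A (C + 19):
  M = 69
  E = 29
  Q = 99 + 3·69 − 29 = 277
  S = 299 + 4·69 − 5·29 + 5·277 = 1815
  C = 257 − 6·69 + 29 + 4·277 (+19 from intervention) = 999
  K = 86 − 2·1815 + 999 = -2545
Policy B (M − 13, S := 165):
  M = 69 − 13 = 56
  E = 29
  Q = 99 + 3·56 − 29 = 238
  S = 165
  C = 257 − 6·56 + 29 + 4·238 = 902
  K = 86 − 2·165 + 902 = 658
Comparing — Policy A: K=-2545, Policy B: K=658. Lowest is -2545 (Policy A).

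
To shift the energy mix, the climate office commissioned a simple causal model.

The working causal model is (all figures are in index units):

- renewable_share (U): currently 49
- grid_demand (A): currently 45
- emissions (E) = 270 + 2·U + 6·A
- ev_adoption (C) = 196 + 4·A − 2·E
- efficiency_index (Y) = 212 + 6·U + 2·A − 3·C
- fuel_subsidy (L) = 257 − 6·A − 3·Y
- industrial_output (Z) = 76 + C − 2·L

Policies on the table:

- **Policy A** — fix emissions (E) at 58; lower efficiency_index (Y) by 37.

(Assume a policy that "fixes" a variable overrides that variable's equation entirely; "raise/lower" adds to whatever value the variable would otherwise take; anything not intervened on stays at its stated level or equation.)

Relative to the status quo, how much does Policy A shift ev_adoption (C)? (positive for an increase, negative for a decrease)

Baseline:
  U = 49
  A = 45
  E = 270 + 2·49 + 6·45 = 638
  C = 196 + 4·45 − 2·638 = -900
Policy A (E := 58, Y − 37):
  U = 49
  A = 45
  E = 58
  C = 196 + 4·45 − 2·58 = 260
Change in C: 260 − (-900) = 1160

1160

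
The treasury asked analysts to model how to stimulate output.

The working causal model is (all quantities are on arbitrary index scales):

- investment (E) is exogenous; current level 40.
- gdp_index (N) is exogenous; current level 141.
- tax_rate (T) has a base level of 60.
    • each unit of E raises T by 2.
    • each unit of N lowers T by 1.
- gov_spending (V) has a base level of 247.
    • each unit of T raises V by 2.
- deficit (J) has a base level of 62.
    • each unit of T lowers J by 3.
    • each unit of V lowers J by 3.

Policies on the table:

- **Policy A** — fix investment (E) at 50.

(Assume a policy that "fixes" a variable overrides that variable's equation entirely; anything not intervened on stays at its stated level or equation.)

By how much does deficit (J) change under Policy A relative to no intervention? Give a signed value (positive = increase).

Baseline:
  E = 40
  N = 141
  T = 60 + 2·40 − 141 = -1
  V = 247 + 2·(-1) = 245
  J = 62 − 3·(-1) − 3·245 = -670
Policy A (E := 50):
  E = 50
  N = 141
  T = 60 + 2·50 − 141 = 19
  V = 247 + 2·19 = 285
  J = 62 − 3·19 − 3·285 = -850
Change in J: -850 − (-670) = -180

-180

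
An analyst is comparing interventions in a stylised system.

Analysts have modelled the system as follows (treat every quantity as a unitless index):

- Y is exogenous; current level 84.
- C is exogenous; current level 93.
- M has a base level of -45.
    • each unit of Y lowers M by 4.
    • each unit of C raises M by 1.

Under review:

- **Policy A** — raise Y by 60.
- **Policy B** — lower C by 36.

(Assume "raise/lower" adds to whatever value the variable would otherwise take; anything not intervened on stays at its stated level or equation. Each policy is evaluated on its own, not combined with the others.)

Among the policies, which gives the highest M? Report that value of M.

Policy A (Y + 60):
  Y = 84 + 60 = 144
  C = 93
  M = -45 − 4·144 + 93 = -528
Policy B (C − 36):
  Y = 84
  C = 93 − 36 = 57
  M = -45 − 4·84 + 57 = -324
Comparing — Policy A: M=-528, Policy B: M=-324. Highest is -324 (Policy B).

-324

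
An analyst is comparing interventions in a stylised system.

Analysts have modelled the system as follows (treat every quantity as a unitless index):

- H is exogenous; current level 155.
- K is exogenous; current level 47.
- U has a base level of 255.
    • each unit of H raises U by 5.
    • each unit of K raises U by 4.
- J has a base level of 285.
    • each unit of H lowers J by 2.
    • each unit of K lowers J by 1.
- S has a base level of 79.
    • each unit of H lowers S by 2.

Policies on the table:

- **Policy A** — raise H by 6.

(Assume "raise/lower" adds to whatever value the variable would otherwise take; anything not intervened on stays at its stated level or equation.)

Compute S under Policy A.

-243

Policy A (H + 6):
  H = 155 + 6 = 161
  S = 79 − 2·161 = -243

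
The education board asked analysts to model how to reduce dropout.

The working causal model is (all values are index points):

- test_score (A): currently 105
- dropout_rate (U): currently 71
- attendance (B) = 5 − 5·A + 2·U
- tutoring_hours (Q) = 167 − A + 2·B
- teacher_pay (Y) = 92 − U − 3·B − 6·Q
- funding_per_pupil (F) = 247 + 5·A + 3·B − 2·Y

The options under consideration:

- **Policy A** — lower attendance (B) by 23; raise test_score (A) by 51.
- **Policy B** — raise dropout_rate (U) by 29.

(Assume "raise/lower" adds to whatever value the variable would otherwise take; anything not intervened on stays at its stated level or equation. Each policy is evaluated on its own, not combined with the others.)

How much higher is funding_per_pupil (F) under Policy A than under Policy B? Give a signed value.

-11503

Policy A (B − 23, A + 51):
  A = 105 + 51 = 156
  U = 71
  B = 5 − 5·156 + 2·71 (−23 from intervention) = -656
  Q = 167 − 156 + 2·(-656) = -1301
  Y = 92 − 71 − 3·(-656) − 6·(-1301) = 9795
  F = 247 + 5·156 + 3·(-656) − 2·9795 = -20531
Policy B (U + 29):
  A = 105
  U = 71 + 29 = 100
  B = 5 − 5·105 + 2·100 = -320
  Q = 167 − 105 + 2·(-320) = -578
  Y = 92 − 100 − 3·(-320) − 6·(-578) = 4420
  F = 247 + 5·105 + 3·(-320) − 2·4420 = -9028
F: -20531 − (-9028) = -11503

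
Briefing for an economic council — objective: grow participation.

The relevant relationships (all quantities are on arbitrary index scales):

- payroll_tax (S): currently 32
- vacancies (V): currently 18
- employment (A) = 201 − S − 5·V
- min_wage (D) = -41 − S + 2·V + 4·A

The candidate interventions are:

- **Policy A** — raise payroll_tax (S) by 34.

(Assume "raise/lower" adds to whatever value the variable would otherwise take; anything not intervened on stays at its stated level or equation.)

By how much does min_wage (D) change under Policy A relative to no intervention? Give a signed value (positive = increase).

Baseline:
  S = 32
  V = 18
  A = 201 − 32 − 5·18 = 79
  D = -41 − 32 + 2·18 + 4·79 = 279
Policy A (S + 34):
  S = 32 + 34 = 66
  V = 18
  A = 201 − 66 − 5·18 = 45
  D = -41 − 66 + 2·18 + 4·45 = 109
Change in D: 109 − 279 = -170

-170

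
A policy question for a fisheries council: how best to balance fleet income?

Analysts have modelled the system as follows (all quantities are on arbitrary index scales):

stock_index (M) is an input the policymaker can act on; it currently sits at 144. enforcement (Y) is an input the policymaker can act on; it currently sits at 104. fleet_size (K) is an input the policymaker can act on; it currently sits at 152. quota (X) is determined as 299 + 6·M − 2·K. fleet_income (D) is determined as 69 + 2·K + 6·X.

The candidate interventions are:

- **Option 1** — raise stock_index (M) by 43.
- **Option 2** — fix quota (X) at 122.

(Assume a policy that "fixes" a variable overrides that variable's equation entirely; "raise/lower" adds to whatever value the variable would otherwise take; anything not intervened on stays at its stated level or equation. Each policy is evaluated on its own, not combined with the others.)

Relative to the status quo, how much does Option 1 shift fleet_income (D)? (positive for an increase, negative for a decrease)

Baseline:
  M = 144
  K = 152
  X = 299 + 6·144 − 2·152 = 859
  D = 69 + 2·152 + 6·859 = 5527
Option 1 (M + 43):
  M = 144 + 43 = 187
  K = 152
  X = 299 + 6·187 − 2·152 = 1117
  D = 69 + 2·152 + 6·1117 = 7075
Change in D: 7075 − 5527 = 1548

1548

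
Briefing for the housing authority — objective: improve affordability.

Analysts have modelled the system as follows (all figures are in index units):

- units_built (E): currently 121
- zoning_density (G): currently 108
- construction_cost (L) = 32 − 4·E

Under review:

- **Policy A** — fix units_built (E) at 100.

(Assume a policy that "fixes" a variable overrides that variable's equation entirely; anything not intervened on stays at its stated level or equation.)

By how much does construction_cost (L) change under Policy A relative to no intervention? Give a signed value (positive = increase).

84

Baseline:
  E = 121
  L = 32 − 4·121 = -452
Policy A (E := 100):
  E = 100
  L = 32 − 4·100 = -368
Change in L: -368 − (-452) = 84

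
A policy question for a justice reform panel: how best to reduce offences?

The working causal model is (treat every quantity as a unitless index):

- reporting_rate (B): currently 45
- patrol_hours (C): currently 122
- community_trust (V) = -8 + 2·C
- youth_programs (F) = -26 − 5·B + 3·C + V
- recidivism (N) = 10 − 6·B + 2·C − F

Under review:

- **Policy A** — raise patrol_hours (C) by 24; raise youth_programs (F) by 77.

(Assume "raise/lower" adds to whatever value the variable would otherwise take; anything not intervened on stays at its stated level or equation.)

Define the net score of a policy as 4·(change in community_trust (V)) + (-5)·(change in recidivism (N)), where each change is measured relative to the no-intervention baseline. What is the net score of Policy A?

Baseline:
  B = 45
  C = 122
  V = -8 + 2·122 = 236
  F = -26 − 5·45 + 3·122 + 236 = 351
  N = 10 − 6·45 + 2·122 − 351 = -367
Policy A (C + 24, F + 77):
  B = 45
  C = 122 + 24 = 146
  V = -8 + 2·146 = 284
  F = -26 − 5·45 + 3·146 + 284 (+77 from intervention) = 548
  N = 10 − 6·45 + 2·146 − 548 = -516
ΔV = 284 − 236 = 48; ΔN = -516 − (-367) = -149
Score = 4·48 + (-5)·(-149) = 937

937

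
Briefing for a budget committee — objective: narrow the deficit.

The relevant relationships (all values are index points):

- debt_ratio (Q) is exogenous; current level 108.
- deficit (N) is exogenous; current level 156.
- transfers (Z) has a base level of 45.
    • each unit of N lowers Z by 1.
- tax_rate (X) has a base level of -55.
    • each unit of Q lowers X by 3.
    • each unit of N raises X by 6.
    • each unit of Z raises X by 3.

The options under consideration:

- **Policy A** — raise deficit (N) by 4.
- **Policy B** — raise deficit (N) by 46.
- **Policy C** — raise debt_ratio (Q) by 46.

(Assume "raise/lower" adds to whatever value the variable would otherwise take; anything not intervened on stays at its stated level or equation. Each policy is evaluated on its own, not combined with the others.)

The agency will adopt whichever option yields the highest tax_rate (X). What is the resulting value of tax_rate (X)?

Policy A (N + 4):
  Q = 108
  N = 156 + 4 = 160
  Z = 45 − 160 = -115
  X = -55 − 3·108 + 6·160 + 3·(-115) = 236
Policy B (N + 46):
  Q = 108
  N = 156 + 46 = 202
  Z = 45 − 202 = -157
  X = -55 − 3·108 + 6·202 + 3·(-157) = 362
Policy C (Q + 46):
  Q = 108 + 46 = 154
  N = 156
  Z = 45 − 156 = -111
  X = -55 − 3·154 + 6·156 + 3·(-111) = 86
Comparing — Policy A: X=236, Policy B: X=362, Policy C: X=86. Highest is 362 (Policy B).

362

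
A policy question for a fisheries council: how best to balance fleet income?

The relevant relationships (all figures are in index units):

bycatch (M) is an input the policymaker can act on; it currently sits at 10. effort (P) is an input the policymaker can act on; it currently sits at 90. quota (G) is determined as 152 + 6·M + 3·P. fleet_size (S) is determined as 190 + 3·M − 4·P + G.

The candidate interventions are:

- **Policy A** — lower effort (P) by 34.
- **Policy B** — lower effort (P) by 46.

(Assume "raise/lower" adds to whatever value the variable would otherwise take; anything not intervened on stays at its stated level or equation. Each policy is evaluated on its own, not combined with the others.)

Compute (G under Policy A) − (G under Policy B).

36

Policy A (P − 34):
  M = 10
  P = 90 − 34 = 56
  G = 152 + 6·10 + 3·56 = 380
Policy B (P − 46):
  M = 10
  P = 90 − 46 = 44
  G = 152 + 6·10 + 3·44 = 344
G: 380 − 344 = 36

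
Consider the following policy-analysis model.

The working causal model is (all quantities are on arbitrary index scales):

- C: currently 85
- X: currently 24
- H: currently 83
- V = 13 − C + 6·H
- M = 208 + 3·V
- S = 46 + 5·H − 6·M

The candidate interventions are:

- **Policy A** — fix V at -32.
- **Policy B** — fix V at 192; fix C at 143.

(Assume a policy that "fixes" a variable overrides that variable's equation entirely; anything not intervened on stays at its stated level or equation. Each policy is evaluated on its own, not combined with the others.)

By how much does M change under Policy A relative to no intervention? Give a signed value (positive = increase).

Baseline:
  C = 85
  H = 83
  V = 13 − 85 + 6·83 = 426
  M = 208 + 3·426 = 1486
Policy A (V := -32):
  C = 85
  H = 83
  V = -32
  M = 208 + 3·(-32) = 112
Change in M: 112 − 1486 = -1374

-1374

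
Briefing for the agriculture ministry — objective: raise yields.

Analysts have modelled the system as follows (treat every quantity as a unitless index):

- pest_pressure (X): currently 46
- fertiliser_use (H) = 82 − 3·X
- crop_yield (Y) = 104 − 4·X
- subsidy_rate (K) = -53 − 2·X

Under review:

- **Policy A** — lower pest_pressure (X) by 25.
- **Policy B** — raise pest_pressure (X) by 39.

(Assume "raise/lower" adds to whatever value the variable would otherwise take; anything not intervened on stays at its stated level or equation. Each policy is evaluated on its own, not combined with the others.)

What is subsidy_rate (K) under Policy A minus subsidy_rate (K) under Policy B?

128

Policy A (X − 25):
  X = 46 − 25 = 21
  K = -53 − 2·21 = -95
Policy B (X + 39):
  X = 46 + 39 = 85
  K = -53 − 2·85 = -223
K: -95 − (-223) = 128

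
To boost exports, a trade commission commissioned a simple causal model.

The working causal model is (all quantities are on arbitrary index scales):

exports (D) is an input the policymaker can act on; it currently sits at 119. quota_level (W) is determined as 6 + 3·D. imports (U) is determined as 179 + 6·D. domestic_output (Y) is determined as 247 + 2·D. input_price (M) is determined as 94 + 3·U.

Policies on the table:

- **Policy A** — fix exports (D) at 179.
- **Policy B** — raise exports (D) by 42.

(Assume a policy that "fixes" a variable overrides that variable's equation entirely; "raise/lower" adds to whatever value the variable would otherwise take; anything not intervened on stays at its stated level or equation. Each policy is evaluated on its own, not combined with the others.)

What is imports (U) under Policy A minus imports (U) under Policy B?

Policy A (D := 179):
  D = 179
  U = 179 + 6·179 = 1253
Policy B (D + 42):
  D = 119 + 42 = 161
  U = 179 + 6·161 = 1145
U: 1253 − 1145 = 108

108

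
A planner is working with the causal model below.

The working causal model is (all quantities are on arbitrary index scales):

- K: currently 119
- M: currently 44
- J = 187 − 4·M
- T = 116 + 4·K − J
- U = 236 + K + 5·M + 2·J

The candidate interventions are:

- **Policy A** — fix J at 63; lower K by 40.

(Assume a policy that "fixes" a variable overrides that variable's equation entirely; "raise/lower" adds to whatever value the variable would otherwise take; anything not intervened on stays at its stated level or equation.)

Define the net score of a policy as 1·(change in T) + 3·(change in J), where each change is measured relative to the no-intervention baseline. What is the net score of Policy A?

Baseline:
  K = 119
  M = 44
  J = 187 − 4·44 = 11
  T = 116 + 4·119 − 11 = 581
Policy A (J := 63, K − 40):
  K = 119 − 40 = 79
  M = 44
  J = 63
  T = 116 + 4·79 − 63 = 369
ΔT = 369 − 581 = -212; ΔJ = 63 − 11 = 52
Score = 1·(-212) + 3·52 = -56

-56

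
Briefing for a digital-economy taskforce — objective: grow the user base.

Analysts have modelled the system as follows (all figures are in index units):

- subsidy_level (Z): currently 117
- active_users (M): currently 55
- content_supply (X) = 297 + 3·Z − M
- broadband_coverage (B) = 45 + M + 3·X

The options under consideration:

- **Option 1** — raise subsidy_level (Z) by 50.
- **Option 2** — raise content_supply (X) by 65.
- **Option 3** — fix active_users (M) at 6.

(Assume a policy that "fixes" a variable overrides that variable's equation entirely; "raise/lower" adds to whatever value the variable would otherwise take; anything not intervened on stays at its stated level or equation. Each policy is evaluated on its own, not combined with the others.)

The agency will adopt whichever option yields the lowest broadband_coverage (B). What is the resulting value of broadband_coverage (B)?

1977

Option 1 (Z + 50):
  Z = 117 + 50 = 167
  M = 55
  X = 297 + 3·167 − 55 = 743
  B = 45 + 55 + 3·743 = 2329
Option 2 (X + 65):
  Z = 117
  M = 55
  X = 297 + 3·117 − 55 (+65 from intervention) = 658
  B = 45 + 55 + 3·658 = 2074
Option 3 (M := 6):
  Z = 117
  M = 6
  X = 297 + 3·117 − 6 = 642
  B = 45 + 6 + 3·642 = 1977
Comparing — Option 1: B=2329, Option 2: B=2074, Option 3: B=1977. Lowest is 1977 (Option 3).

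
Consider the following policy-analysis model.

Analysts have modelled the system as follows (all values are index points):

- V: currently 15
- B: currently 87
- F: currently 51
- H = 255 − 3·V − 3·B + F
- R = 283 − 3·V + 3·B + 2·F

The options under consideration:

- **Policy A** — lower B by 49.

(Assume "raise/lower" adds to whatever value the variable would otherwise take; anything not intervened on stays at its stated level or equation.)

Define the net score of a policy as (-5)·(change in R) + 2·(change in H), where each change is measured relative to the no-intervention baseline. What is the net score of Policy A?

1029

Baseline:
  V = 15
  B = 87
  F = 51
  H = 255 − 3·15 − 3·87 + 51 = 0
  R = 283 − 3·15 + 3·87 + 2·51 = 601
Policy A (B − 49):
  V = 15
  B = 87 − 49 = 38
  F = 51
  H = 255 − 3·15 − 3·38 + 51 = 147
  R = 283 − 3·15 + 3·38 + 2·51 = 454
ΔR = 454 − 601 = -147; ΔH = 147 − 0 = 147
Score = (-5)·(-147) + 2·147 = 1029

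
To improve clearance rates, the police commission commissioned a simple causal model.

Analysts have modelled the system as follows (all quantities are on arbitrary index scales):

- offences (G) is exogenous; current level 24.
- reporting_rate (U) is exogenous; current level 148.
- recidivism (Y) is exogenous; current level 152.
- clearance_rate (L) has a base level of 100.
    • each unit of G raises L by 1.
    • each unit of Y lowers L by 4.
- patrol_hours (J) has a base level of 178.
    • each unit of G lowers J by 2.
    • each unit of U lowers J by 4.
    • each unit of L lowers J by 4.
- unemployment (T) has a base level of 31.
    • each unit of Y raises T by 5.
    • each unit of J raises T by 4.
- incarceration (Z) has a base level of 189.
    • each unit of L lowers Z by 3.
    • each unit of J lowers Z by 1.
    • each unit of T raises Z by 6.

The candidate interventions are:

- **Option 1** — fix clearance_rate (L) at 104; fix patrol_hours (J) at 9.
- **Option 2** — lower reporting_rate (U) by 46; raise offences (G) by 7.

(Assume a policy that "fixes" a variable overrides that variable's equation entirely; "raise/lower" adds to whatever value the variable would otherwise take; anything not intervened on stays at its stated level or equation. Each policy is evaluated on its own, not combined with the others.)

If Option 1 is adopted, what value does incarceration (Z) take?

4830

Option 1 (L := 104, J := 9):
  G = 24
  U = 148
  Y = 152
  L = 104
  J = 9
  T = 31 + 5·152 + 4·9 = 827
  Z = 189 − 3·104 − 9 + 6·827 = 4830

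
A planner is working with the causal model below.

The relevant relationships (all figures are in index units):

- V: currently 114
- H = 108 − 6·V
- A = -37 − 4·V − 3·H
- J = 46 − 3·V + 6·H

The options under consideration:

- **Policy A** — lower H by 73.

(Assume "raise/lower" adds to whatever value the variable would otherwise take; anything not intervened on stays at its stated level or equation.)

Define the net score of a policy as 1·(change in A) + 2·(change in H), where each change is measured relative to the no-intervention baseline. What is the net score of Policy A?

73

Baseline:
  V = 114
  H = 108 − 6·114 = -576
  A = -37 − 4·114 − 3·(-576) = 1235
Policy A (H − 73):
  V = 114
  H = 108 − 6·114 (−73 from intervention) = -649
  A = -37 − 4·114 − 3·(-649) = 1454
ΔA = 1454 − 1235 = 219; ΔH = -649 − (-576) = -73
Score = 1·219 + 2·(-73) = 73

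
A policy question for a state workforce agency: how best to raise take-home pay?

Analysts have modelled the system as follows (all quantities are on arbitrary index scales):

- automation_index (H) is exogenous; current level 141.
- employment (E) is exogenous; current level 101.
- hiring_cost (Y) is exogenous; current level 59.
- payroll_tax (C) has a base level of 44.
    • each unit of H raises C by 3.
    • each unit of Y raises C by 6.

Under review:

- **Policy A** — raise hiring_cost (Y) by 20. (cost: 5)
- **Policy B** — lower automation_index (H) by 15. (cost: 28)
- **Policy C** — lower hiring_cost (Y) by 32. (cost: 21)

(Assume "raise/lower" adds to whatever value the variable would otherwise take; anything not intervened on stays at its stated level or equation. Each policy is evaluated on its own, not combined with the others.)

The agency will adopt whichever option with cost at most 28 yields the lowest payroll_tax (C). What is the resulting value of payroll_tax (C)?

629

Policy A (Y + 20):
  H = 141
  Y = 59 + 20 = 79
  C = 44 + 3·141 + 6·79 = 941
Policy B (H − 15):
  H = 141 − 15 = 126
  Y = 59
  C = 44 + 3·126 + 6·59 = 776
Policy C (Y − 32):
  H = 141
  Y = 59 − 32 = 27
  C = 44 + 3·141 + 6·27 = 629
Comparing — Policy A: C=941, Policy B: C=776, Policy C: C=629. Lowest is 629 (Policy C).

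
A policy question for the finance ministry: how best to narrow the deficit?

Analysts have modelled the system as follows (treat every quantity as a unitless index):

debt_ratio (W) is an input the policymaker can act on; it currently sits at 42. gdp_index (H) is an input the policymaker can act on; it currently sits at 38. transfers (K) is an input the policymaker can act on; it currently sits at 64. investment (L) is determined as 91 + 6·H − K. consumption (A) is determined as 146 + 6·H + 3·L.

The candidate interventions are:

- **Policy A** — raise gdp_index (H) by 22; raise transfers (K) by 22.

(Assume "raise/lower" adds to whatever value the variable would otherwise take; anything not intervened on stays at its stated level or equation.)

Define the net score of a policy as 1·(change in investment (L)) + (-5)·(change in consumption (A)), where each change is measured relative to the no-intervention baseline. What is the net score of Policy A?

-2200

Baseline:
  H = 38
  K = 64
  L = 91 + 6·38 − 64 = 255
  A = 146 + 6·38 + 3·255 = 1139
Policy A (H + 22, K + 22):
  H = 38 + 22 = 60
  K = 64 + 22 = 86
  L = 91 + 6·60 − 86 = 365
  A = 146 + 6·60 + 3·365 = 1601
ΔL = 365 − 255 = 110; ΔA = 1601 − 1139 = 462
Score = 1·110 + (-5)·462 = -2200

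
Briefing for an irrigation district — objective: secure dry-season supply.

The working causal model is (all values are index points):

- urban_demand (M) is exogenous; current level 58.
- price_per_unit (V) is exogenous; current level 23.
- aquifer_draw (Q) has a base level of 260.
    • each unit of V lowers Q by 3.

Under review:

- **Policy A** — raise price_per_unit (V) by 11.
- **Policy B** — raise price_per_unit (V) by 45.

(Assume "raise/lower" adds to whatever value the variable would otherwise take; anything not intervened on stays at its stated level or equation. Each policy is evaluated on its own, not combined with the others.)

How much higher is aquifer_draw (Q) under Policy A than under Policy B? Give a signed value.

102

Policy A (V + 11):
  V = 23 + 11 = 34
  Q = 260 − 3·34 = 158
Policy B (V + 45):
  V = 23 + 45 = 68
  Q = 260 − 3·68 = 56
Q: 158 − 56 = 102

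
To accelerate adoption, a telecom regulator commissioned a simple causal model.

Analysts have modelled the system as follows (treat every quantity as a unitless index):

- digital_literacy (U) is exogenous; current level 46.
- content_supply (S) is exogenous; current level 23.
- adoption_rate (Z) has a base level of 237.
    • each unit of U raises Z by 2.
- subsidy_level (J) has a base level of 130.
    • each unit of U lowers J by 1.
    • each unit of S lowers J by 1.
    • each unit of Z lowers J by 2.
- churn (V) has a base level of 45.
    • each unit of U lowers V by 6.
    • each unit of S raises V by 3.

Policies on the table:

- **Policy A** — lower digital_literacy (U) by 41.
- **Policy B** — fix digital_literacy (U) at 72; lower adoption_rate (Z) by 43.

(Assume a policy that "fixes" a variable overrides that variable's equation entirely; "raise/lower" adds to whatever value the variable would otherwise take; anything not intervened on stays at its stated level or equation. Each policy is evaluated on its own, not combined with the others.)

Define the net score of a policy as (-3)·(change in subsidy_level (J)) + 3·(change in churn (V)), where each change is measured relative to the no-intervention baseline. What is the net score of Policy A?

Baseline:
  U = 46
  S = 23
  Z = 237 + 2·46 = 329
  J = 130 − 46 − 23 − 2·329 = -597
  V = 45 − 6·46 + 3·23 = -162
Policy A (U − 41):
  U = 46 − 41 = 5
  S = 23
  Z = 237 + 2·5 = 247
  J = 130 − 5 − 23 − 2·247 = -392
  V = 45 − 6·5 + 3·23 = 84
ΔJ = -392 − (-597) = 205; ΔV = 84 − (-162) = 246
Score = (-3)·205 + 3·246 = 123

123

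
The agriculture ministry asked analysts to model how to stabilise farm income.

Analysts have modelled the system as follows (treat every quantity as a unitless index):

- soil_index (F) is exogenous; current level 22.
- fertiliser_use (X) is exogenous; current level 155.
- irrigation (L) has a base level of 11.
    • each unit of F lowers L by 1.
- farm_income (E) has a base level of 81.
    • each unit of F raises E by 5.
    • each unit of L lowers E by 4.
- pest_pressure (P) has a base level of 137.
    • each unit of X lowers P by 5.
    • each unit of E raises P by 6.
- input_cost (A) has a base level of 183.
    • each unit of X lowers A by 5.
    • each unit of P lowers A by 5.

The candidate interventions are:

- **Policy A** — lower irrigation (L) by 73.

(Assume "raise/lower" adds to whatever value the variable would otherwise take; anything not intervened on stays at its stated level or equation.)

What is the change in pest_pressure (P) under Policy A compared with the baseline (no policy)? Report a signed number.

1752

Baseline:
  F = 22
  X = 155
  L = 11 − 22 = -11
  E = 81 + 5·22 − 4·(-11) = 235
  P = 137 − 5·155 + 6·235 = 772
Policy A (L − 73):
  F = 22
  X = 155
  L = 11 − 22 (−73 from intervention) = -84
  E = 81 + 5·22 − 4·(-84) = 527
  P = 137 − 5·155 + 6·527 = 2524
Change in P: 2524 − 772 = 1752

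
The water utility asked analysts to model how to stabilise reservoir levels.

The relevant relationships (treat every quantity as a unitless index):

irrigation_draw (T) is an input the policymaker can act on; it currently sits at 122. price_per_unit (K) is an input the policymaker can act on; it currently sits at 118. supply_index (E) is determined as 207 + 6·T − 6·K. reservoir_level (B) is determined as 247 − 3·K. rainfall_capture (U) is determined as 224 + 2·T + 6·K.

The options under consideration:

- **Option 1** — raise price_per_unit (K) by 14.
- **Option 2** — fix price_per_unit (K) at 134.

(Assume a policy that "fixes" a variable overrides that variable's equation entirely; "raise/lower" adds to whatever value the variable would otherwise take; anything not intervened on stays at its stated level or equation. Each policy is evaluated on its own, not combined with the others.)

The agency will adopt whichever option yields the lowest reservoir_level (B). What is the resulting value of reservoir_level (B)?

-155

Option 1 (K + 14):
  K = 118 + 14 = 132
  B = 247 − 3·132 = -149
Option 2 (K := 134):
  K = 134
  B = 247 − 3·134 = -155
Comparing — Option 1: B=-149, Option 2: B=-155. Lowest is -155 (Option 2).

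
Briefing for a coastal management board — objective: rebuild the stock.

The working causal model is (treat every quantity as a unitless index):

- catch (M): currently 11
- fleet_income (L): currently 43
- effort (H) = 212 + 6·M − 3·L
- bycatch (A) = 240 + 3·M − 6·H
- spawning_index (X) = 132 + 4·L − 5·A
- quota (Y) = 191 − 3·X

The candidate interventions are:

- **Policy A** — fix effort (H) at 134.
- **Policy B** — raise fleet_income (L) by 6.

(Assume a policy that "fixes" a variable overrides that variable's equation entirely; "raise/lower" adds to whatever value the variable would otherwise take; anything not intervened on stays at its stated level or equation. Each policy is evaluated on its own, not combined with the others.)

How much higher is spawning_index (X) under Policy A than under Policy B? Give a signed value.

66

Policy A (H := 134):
  M = 11
  L = 43
  H = 134
  A = 240 + 3·11 − 6·134 = -531
  X = 132 + 4·43 − 5·(-531) = 2959
Policy B (L + 6):
  M = 11
  L = 43 + 6 = 49
  H = 212 + 6·11 − 3·49 = 131
  A = 240 + 3·11 − 6·131 = -513
  X = 132 + 4·49 − 5·(-513) = 2893
X: 2959 − 2893 = 66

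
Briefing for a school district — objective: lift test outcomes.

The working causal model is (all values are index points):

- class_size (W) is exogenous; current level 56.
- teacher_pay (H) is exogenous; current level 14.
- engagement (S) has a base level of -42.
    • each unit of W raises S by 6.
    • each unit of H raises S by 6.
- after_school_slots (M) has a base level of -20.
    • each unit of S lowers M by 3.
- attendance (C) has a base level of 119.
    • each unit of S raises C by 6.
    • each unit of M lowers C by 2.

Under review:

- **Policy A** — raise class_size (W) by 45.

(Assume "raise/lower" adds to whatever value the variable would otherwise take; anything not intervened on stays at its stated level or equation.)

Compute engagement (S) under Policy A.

648

Policy A (W + 45):
  W = 56 + 45 = 101
  H = 14
  S = -42 + 6·101 + 6·14 = 648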